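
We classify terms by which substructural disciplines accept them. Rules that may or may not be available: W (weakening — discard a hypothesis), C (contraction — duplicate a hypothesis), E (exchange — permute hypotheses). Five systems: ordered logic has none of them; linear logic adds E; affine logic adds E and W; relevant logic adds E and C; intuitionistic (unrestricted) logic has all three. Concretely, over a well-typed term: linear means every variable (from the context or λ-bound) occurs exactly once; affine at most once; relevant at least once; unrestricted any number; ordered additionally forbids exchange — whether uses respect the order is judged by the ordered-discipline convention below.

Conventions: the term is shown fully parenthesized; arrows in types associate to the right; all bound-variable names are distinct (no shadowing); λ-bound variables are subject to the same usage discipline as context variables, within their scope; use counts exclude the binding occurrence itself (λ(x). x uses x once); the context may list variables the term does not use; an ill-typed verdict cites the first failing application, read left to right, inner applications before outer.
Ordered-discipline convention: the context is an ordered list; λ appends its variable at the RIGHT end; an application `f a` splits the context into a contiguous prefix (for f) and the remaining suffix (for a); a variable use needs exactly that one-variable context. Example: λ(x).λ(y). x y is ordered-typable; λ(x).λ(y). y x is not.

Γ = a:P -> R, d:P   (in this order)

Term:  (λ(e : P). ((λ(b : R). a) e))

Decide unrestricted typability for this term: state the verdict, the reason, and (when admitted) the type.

no — a type mismatch blocks all five
variable uses: a=1, d=0, e (bound)=1, b (bound)=0
use order (left to right): a, e
typing: ill-typed: a function awaiting R gets P
all disciplines: ordered ✗ · linear ✗ · affine ✗ · relevant ✗ · unrestricted ✗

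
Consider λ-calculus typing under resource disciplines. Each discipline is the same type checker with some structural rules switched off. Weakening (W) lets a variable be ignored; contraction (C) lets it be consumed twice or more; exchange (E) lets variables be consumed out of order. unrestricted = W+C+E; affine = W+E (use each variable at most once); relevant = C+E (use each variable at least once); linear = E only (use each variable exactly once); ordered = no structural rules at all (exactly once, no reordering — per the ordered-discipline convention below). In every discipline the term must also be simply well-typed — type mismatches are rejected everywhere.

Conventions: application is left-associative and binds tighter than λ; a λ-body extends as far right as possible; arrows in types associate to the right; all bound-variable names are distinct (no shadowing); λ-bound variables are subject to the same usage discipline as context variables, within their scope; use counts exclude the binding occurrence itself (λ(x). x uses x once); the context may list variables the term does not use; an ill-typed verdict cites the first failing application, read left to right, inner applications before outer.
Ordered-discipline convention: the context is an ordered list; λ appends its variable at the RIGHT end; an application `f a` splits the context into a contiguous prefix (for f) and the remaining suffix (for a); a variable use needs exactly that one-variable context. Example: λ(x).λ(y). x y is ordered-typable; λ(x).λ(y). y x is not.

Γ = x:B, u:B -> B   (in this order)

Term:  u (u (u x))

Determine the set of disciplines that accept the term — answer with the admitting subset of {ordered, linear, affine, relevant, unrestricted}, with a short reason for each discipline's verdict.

admitted in: relevant, unrestricted
variable uses: x=1, u=3
left-to-right use order: u, u, u, x
typing: well-typed — term : B
ordered ✗ (uses contraction: u ×3)
linear ✗ (uses contraction: u ×3)
affine ✗ (uses contraction: u ×3)
relevant ✓ (none of x, u goes unused)
unrestricted ✓ (simply typable at B; W, C, E all held)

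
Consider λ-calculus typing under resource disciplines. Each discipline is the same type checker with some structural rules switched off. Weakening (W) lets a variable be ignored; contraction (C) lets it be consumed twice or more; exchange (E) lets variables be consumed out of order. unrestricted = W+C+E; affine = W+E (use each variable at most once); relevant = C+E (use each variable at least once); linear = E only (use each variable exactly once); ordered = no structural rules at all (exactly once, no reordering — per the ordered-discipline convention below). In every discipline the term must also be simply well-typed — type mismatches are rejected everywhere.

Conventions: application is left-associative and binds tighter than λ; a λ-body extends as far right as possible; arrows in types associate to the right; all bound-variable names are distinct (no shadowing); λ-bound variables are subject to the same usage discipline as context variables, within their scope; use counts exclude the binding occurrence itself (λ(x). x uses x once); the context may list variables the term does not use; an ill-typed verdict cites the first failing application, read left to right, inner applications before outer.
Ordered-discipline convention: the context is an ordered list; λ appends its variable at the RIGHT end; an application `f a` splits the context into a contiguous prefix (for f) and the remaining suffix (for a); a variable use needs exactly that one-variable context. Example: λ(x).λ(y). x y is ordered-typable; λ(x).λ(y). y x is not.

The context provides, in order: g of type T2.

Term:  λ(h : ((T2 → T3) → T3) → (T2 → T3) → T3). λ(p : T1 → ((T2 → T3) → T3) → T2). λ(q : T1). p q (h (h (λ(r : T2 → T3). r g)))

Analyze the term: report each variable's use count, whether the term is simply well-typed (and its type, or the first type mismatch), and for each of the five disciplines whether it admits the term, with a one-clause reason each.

variable uses: g: 1, h (λ-bound): 2, p (λ-bound): 1, q (λ-bound): 1, r (λ-bound): 1
use order (left to right): p, q, h, h, r, g
typing: the term checks, with type (((T2 → T3) → T3) → (T2 → T3) → T3) → (T1 → ((T2 → T3) → T3) → T2) → T1 → T2
ordered: ✗ — needs contraction — h ×2
linear: ✗ — needs contraction — h ×2
affine: ✗ — needs contraction — h ×2
relevant: ✓ — every one of g, h, p, q, r appears
unrestricted: ✓ — well-typed at (((T2 → T3) → T3) → (T2 → T3) → T3) → (T1 → ((T2 → T3) → T3) → T2) → T1 → T2; no restrictions here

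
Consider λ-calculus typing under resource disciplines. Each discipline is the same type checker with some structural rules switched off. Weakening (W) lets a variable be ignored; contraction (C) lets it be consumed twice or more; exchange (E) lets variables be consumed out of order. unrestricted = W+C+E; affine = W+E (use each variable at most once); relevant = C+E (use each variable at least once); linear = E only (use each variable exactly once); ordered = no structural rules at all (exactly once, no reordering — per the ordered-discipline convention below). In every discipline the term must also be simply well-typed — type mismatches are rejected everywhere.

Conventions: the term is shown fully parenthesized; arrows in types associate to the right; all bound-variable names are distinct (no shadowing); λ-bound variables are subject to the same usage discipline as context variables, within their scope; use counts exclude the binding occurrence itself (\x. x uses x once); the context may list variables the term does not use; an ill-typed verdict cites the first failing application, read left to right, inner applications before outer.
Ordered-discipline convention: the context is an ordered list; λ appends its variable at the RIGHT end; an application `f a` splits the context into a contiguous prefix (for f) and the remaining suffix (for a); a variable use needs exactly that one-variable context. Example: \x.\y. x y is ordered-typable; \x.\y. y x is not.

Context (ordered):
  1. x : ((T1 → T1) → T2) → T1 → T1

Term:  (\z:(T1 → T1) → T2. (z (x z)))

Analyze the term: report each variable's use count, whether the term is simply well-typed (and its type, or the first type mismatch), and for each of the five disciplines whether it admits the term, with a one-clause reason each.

variable uses: x ×1, z (bound) ×2
uses in reading order: z, x, z
typing: well-typed at ((T1 → T1) → T2) → T2
ordered ✗ (needs contraction — z ×2)
linear ✗ (needs contraction — z ×2)
affine ✗ (needs contraction — z ×2)
relevant ✓ (at least one use each (x, z))
unrestricted ✓ (type-checks (((T1 → T1) → T2) → T2) and nothing is barred)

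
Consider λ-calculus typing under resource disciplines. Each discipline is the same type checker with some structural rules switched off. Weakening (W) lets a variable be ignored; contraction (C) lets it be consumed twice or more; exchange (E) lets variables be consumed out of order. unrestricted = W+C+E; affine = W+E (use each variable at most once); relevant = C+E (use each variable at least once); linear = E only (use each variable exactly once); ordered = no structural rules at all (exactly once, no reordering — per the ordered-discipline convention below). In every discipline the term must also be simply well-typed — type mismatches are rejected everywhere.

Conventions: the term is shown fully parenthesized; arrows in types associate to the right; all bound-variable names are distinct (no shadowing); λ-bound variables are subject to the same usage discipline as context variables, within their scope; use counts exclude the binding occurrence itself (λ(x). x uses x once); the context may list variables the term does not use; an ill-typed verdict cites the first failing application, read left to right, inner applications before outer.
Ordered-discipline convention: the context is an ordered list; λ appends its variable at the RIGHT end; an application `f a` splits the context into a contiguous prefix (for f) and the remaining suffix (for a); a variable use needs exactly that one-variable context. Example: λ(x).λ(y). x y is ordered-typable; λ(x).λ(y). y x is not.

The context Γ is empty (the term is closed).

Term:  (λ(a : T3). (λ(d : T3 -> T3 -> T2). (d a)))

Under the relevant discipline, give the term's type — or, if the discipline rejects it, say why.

term : T3 -> (T3 -> T3 -> T2) -> T3 -> T2
usage: a (bound): 1, d (bound): 1
use order (left to right): d, a
typing: ✓ — T3 -> (T3 -> T3 -> T2) -> T3 -> T2
per-discipline verdicts: ordered ✗ · linear ✓ · affine ✓ · relevant ✓ · unrestricted ✓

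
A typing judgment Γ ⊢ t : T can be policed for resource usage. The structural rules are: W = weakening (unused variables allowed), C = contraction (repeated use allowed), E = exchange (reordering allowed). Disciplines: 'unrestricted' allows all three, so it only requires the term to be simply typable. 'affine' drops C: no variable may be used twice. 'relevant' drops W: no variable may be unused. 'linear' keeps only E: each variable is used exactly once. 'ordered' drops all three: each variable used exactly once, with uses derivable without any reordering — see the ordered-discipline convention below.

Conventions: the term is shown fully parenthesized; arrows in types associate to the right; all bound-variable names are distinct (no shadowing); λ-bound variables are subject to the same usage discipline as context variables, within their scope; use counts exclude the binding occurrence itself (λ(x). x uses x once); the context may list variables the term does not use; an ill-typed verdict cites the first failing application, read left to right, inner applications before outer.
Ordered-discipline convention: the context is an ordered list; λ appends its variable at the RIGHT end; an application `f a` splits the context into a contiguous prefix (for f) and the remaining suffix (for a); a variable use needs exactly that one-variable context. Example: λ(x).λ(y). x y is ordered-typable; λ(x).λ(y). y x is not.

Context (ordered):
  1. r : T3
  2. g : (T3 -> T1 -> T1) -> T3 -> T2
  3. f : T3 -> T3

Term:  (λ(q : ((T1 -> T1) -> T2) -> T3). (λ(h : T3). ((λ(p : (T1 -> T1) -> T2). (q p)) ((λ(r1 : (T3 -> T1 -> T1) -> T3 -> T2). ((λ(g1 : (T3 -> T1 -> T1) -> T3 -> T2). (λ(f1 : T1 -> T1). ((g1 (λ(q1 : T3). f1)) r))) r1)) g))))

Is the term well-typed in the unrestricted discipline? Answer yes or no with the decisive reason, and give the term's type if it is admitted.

yes — typability at (((T1 -> T1) -> T2) -> T3) -> T3 -> T3 is all that's needed; term : (((T1 -> T1) -> T2) -> T3) -> T3 -> T3
counts: r ×1, g ×1, f ×0, q (bound) ×1, h (bound) ×0, p (bound) ×1, r1 (bound) ×1, g1 (bound) ×1, f1 (bound) ×1, q1 (bound) ×0
uses in reading order: q, p, g1, f1, r, r1, g
typing: the term checks, with type (((T1 -> T1) -> T2) -> T3) -> T3 -> T3
across the five disciplines: ordered ✗; linear ✗; affine ✓; relevant ✗; unrestricted ✓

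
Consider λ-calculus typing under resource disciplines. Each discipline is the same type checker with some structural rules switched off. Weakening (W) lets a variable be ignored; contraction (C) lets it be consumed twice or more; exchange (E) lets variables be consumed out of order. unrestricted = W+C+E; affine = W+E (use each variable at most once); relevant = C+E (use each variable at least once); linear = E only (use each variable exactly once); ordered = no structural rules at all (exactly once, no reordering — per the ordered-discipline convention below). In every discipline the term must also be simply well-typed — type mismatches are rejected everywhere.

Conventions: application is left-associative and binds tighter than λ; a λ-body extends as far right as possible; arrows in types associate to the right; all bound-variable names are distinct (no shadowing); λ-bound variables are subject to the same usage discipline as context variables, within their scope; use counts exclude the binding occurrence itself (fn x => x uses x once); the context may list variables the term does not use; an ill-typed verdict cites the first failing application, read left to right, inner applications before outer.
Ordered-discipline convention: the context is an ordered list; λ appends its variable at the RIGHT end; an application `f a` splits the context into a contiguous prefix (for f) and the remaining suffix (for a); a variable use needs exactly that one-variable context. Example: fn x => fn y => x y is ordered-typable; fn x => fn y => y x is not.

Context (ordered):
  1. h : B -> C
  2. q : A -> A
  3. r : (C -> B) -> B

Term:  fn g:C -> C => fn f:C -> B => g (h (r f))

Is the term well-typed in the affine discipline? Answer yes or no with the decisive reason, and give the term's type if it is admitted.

yes — no duplicate uses among h, q, r, g, f; term : (C -> C) -> (C -> B) -> C
variable uses: h ×1; q ×0; r ×1; g (λ-bound) ×1; f (λ-bound) ×1
left-to-right use order: g, h, r, f
typing: ✓ — (C -> C) -> (C -> B) -> C
all disciplines: ordered ✗, linear ✗, affine ✓, relevant ✗, unrestricted ✓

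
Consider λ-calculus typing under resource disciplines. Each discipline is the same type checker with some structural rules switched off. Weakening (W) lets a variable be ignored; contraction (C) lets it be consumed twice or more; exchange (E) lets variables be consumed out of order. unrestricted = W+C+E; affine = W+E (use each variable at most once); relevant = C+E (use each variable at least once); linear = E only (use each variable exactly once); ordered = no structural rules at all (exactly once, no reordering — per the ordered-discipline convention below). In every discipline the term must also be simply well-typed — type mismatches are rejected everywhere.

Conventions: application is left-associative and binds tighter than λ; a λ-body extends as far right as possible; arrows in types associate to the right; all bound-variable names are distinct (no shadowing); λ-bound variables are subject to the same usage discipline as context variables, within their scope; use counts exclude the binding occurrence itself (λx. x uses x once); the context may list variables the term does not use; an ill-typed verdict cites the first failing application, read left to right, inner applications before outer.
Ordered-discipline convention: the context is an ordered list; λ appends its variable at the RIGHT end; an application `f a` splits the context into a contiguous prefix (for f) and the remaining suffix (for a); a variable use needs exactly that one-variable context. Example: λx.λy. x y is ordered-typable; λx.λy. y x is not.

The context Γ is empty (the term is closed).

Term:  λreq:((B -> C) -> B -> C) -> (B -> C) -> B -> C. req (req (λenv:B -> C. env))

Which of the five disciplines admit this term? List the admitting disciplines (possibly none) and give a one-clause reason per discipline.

admitting disciplines: relevant, unrestricted
usage: req (λ-bound)=2, env (λ-bound)=1
use order (left to right): req, req, env
typing: the term checks, with type (((B -> C) -> B -> C) -> (B -> C) -> B -> C) -> (B -> C) -> B -> C
ordered ✗ (repeated use of req ×2)
linear ✗ (repeated use of req ×2)
affine ✗ (repeated use of req ×2)
relevant ✓ (req, env: all used, weakening unneeded)
unrestricted ✓ (type-checks ((((B -> C) -> B -> C) -> (B -> C) -> B -> C) -> (B -> C) -> B -> C) and nothing is barred)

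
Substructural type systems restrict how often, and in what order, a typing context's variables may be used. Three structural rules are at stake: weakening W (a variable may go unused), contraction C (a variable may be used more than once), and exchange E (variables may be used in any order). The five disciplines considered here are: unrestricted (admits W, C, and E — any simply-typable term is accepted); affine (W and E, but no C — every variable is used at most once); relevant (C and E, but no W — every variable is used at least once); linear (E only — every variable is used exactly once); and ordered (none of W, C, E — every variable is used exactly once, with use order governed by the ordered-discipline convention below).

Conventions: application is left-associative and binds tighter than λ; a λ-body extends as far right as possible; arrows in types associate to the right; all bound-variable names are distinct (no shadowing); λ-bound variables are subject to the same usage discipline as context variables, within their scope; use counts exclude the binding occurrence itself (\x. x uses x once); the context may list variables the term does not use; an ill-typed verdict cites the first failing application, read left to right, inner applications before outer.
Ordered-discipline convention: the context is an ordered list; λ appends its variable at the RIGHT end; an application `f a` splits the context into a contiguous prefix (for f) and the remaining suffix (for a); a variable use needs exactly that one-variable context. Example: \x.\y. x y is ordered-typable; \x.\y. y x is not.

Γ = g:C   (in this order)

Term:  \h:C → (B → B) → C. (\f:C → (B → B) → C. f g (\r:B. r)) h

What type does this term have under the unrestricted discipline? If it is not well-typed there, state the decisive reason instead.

term : (C → (B → B) → C) → C
counts: g ×1, h [bound] ×1, f [bound] ×1, r [bound] ×1
left-to-right use order: f, g, r, h
typing: ✓ — (C → (B → B) → C) → C
all disciplines: ordered ✗; linear ✓; affine ✓; relevant ✓; unrestricted ✓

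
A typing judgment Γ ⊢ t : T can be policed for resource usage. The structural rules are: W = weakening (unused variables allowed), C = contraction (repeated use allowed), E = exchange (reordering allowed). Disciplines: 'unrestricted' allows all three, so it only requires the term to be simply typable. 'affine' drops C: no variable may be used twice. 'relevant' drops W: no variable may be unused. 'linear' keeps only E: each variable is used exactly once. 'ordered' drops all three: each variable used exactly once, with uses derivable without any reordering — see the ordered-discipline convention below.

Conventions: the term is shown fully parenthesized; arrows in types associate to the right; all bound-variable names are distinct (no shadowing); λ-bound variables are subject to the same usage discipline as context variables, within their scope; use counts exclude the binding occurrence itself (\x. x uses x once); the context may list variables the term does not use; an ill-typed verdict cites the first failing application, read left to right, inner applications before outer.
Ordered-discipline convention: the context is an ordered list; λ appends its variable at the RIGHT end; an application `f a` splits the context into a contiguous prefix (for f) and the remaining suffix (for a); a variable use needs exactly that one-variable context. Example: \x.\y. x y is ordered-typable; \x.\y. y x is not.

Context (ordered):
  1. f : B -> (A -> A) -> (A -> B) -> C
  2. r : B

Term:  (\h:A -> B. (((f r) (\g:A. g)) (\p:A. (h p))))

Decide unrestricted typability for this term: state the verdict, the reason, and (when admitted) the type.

yes — well-typed at (A -> B) -> C; no restrictions here; term : (A -> B) -> C
usage: f: 1×, r: 1×, h (bound): 1×, g (bound): 1×, p (bound): 1×
uses in reading order: f, r, g, h, p
typing: ✓ — (A -> B) -> C
all disciplines: ordered ✓ | linear ✓ | affine ✓ | relevant ✓ | unrestricted ✓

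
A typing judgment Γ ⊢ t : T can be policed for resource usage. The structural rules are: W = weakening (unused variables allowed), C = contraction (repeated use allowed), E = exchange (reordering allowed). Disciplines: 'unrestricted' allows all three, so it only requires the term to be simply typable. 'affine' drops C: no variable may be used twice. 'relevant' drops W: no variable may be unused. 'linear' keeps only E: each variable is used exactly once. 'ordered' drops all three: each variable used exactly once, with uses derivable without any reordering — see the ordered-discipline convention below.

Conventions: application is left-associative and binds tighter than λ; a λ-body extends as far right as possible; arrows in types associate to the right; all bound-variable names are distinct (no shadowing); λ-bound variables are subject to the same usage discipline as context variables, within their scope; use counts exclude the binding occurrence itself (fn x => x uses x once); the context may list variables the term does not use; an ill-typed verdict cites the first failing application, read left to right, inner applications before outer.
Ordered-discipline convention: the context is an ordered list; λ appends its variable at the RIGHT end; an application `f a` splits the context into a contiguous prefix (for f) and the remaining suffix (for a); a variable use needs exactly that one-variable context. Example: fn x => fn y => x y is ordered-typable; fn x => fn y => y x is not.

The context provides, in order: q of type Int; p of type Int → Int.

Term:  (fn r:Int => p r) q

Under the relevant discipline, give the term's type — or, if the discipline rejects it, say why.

term : Int
usage: q: 1×; p: 1×; r (bound): 1×
left-to-right use order: p, r, q
typing: well-typed at Int
per-discipline verdicts: ordered ✗ | linear ✓ | affine ✓ | relevant ✓ | unrestricted ✓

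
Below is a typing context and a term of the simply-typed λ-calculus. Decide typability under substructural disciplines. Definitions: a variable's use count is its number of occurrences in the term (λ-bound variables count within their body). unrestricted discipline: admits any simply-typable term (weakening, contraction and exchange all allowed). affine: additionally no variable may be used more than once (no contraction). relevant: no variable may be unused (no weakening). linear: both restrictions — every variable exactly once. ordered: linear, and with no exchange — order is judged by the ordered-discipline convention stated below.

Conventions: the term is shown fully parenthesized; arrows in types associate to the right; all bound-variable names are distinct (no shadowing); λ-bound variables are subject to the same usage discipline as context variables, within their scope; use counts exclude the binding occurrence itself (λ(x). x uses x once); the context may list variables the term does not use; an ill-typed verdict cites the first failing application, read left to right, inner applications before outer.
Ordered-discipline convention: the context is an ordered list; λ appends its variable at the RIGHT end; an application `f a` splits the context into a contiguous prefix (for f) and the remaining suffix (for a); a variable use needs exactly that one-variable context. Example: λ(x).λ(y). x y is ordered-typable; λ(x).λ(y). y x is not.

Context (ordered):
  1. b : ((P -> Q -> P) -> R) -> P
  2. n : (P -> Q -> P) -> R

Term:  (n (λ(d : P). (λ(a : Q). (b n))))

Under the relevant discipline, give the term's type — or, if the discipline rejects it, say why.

not well-typed under relevant — needs weakening: d, a unused
usage: b: 1, n: 2, d [bound]: 0, a [bound]: 0
order of uses: n, b, n
typing: well-typed — term : R
across the five disciplines: ordered ✗ · linear ✗ · affine ✗ · relevant ✗ · unrestricted ✓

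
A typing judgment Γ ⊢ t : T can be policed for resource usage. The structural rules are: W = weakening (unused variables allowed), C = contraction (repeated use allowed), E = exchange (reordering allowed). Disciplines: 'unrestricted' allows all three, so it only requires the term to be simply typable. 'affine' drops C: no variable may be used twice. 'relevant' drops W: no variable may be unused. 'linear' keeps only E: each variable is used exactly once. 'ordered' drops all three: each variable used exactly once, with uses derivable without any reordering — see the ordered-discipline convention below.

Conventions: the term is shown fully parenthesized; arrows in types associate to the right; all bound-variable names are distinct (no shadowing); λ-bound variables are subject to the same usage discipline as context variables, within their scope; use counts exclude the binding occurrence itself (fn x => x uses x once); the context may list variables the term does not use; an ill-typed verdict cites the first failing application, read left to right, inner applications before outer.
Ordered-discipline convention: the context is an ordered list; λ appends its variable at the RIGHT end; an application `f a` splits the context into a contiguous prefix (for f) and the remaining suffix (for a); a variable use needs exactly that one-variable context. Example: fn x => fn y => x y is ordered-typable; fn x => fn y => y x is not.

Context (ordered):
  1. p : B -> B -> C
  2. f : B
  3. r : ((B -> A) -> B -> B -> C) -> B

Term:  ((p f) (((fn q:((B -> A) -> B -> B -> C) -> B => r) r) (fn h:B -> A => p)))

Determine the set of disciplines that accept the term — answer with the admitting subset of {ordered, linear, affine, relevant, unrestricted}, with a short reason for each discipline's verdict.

admitted by: unrestricted
counts: p=2, f=1, r=2, q (bound)=0, h (bound)=0
use order (left to right): p, f, r, r, p
typing: well-typed at C
ordered ✗ (p ×2, r ×2 used more than once (contraction); needs weakening: q, h unused)
linear ✗ (p ×2, r ×2 used more than once (contraction); needs weakening: q, h unused)
affine ✗ (p ×2, r ×2 used more than once (contraction))
relevant ✗ (needs weakening: q, h unused)
unrestricted ✓ (typability at C is all that's needed)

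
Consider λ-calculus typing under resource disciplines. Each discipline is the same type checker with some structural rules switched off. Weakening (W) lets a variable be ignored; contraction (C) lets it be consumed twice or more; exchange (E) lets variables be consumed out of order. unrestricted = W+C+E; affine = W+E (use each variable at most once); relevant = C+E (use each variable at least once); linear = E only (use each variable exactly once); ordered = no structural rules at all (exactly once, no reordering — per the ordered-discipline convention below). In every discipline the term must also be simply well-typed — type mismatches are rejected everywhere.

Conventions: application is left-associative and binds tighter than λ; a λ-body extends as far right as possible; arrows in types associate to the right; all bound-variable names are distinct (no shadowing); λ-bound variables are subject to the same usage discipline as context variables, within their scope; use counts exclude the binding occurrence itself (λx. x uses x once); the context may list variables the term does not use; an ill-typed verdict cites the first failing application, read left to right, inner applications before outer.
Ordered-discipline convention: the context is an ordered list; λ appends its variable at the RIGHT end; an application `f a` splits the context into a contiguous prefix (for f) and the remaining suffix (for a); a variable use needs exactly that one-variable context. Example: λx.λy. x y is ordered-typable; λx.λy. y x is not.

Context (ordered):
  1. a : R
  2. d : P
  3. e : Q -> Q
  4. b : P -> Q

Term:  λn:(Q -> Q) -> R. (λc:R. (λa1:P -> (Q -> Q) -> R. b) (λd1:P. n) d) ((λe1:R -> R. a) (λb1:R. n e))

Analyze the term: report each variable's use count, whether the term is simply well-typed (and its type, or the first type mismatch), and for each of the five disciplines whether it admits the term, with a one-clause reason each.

usage: a: 1×, d: 1×, e: 1×, b: 1×, n [bound]: 2×, c [bound]: 0×, a1 [bound]: 0×, d1 [bound]: 0×, e1 [bound]: 0×, b1 [bound]: 0×
uses in reading order: b, n, d, a, n, e
typing: ✓ — ((Q -> Q) -> R) -> Q
ordered: ✗ — repeated use of n ×2; unused: c, a1, d1, e1, b1 — weakening required
linear: ✗ — repeated use of n ×2; unused: c, a1, d1, e1, b1 — weakening required
affine: ✗ — repeated use of n ×2
relevant: ✗ — unused: c, a1, d1, e1, b1 — weakening required
unrestricted: ✓ — typability at ((Q -> Q) -> R) -> Q is all that's needed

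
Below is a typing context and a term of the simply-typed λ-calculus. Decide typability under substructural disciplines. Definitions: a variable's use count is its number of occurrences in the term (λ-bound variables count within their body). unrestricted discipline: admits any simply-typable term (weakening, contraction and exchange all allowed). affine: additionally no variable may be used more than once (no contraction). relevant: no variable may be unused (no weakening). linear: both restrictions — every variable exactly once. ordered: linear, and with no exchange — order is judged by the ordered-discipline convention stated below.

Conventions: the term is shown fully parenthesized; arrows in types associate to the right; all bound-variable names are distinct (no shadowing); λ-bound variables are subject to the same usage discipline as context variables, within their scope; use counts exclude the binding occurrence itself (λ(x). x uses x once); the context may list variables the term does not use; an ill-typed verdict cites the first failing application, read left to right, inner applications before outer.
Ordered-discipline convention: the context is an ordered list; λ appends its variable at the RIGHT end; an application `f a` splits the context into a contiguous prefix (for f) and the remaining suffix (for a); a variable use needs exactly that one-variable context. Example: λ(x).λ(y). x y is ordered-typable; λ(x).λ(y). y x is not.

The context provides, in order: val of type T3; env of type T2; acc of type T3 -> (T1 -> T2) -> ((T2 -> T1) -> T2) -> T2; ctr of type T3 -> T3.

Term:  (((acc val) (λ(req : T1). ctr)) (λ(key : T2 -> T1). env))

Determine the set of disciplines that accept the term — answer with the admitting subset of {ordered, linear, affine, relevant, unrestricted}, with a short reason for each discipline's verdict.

admitting disciplines: none
usage: val=1, env=1, acc=1, ctr=1, req [bound]=0, key [bound]=0
left-to-right use order: acc, val, ctr, env
typing: ill-typed: an argument T1 -> T3 -> T3 mismatches the expected T1 -> T2
ordered ✗ (the type mismatch rejects it)
linear ✗ (not simply typable)
affine ✗ (fails simple typing)
relevant ✗ (a type mismatch blocks all five)
unrestricted ✗ (the type mismatch rejects it)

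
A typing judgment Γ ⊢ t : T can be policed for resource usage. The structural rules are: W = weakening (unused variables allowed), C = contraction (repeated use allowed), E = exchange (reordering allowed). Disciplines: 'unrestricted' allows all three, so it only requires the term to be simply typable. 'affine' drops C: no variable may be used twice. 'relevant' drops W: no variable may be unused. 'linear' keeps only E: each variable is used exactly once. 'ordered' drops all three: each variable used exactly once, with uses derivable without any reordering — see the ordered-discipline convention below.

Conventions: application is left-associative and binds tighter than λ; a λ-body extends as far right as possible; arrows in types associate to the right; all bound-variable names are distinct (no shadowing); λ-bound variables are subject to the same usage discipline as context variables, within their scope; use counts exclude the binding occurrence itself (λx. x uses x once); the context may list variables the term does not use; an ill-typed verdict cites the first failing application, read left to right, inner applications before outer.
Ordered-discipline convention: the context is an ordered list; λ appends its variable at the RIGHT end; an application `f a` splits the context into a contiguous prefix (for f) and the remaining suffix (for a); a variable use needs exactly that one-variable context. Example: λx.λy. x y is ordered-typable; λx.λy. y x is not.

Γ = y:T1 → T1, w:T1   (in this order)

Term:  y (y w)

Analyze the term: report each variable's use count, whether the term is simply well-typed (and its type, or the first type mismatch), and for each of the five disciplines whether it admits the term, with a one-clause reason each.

usage: y ×2; w ×1
left-to-right use order: y, y, w
typing: well-typed — term : T1
ordered: ✗, repeated use of y ×2
linear: ✗, repeated use of y ×2
affine: ✗, repeated use of y ×2
relevant: ✓, y, w: all used, weakening unneeded
unrestricted: ✓, well-typed at T1; no restrictions here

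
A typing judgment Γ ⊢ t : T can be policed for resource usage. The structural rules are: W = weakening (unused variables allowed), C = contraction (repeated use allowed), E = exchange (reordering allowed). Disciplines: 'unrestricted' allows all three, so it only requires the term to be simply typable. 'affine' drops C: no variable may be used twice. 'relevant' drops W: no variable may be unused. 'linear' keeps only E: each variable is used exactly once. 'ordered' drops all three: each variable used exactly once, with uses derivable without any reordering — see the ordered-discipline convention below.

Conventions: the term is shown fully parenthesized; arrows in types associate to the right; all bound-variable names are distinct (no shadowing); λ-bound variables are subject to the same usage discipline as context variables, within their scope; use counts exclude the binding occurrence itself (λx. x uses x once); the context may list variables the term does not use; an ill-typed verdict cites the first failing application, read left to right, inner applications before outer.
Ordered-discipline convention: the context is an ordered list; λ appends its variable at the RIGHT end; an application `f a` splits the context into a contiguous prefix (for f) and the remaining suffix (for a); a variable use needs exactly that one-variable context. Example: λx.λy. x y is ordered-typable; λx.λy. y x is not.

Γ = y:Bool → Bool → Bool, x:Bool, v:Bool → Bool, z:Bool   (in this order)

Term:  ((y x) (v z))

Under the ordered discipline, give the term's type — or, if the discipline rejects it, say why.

term : Bool
counts: y ×1; x ×1; v ×1; z ×1
left-to-right use order: y, x, v, z
typing: ✓ — Bool
summary: ordered ✓; linear ✓; affine ✓; relevant ✓; unrestricted ✓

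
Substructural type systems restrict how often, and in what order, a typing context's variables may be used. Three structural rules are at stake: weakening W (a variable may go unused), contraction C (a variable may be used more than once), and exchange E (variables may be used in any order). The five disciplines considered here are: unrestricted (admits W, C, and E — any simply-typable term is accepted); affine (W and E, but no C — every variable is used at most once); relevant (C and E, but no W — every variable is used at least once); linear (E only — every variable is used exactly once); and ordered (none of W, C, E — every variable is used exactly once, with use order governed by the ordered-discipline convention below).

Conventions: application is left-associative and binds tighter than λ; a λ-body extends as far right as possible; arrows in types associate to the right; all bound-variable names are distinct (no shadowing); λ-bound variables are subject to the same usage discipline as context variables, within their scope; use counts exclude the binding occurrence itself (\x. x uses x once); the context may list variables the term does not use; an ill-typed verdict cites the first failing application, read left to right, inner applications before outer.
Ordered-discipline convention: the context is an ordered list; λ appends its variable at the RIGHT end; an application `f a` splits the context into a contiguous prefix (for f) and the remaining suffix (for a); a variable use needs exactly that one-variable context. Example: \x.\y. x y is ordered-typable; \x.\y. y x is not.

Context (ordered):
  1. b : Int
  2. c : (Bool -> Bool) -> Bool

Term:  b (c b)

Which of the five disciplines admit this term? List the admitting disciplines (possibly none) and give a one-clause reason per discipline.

accepted by: none
use counts: b: 2×; c: 1×
left-to-right use order: b, c, b
typing: ill-typed: argument of type Int where Bool -> Bool is required
ordered: ✗, not simply typable
linear: ✗, fails simple typing
affine: ✗, a type mismatch blocks all five
relevant: ✗, the type mismatch rejects it
unrestricted: ✗, not simply typable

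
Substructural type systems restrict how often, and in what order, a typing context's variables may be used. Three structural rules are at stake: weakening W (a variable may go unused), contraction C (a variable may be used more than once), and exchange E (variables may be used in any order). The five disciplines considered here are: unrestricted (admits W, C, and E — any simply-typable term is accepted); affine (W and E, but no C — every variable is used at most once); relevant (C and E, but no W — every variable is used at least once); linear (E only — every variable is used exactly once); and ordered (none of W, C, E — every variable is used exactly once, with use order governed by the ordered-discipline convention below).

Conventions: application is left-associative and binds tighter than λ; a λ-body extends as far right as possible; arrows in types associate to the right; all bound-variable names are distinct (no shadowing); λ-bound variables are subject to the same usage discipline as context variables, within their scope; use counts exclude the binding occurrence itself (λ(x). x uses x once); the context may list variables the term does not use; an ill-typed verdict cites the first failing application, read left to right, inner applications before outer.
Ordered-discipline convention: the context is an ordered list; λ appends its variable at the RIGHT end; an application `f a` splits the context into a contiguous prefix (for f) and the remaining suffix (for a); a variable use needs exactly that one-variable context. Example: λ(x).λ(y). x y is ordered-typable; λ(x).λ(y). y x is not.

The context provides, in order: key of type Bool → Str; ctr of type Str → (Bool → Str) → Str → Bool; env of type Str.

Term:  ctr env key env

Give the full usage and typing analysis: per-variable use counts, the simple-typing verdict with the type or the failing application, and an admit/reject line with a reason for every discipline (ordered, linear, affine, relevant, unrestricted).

variable uses: key=1, ctr=1, env=2
use order (left to right): ctr, env, key, env
typing: well-typed — term : Bool
ordered: ✗ — needs contraction — env ×2
linear: ✗ — needs contraction — env ×2
affine: ✗ — needs contraction — env ×2
relevant: ✓ — none of key, ctr, env goes unused
unrestricted: ✓ — type-checks (Bool) and nothing is barred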